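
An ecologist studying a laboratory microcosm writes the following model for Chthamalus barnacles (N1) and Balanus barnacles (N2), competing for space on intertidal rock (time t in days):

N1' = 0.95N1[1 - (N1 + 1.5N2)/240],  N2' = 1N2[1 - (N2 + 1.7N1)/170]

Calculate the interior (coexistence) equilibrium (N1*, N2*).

Setting both brackets to zero gives the nullclines N1 + 1.5N2 = 240 and 1.7N1 + N2 = 170.
Substituting N2 = 170 - 1.7N1 into the first: N1(1 - 1.5·1.7) = 240 - 1.5·170.
So N1* = -15/-1.55 = 9.68, and then N2* = 170 - 1.7·9.68 = 154.

N1* ≈ 9.68, N2* ≈ 154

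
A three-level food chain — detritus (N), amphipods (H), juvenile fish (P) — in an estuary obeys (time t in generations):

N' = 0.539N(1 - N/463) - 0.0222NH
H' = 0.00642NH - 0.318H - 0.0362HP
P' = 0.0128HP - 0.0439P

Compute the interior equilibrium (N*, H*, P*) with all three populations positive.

From dP/dt = 0: 0.0128H* = 0.0439, so H* = 3.43.
From dN/dt = 0: 0.539(1 - N*/463) = 0.0222·3.43, giving N* = 463·(1 - 0.141) = 398.
From dH/dt = 0: 0.00642·398 - 0.318 = 0.0362P*, so P* = 2.23/0.0362 = 61.7.

N* ≈ 398, H* ≈ 3.43, P* ≈ 61.7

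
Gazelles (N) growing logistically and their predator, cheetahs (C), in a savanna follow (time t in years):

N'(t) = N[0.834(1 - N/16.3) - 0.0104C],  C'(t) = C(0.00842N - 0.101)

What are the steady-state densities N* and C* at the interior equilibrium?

N* ≈ 12, C* ≈ 21.2

From dC/dt = 0 with C > 0: 0.00842N* = 0.101, so N* = 12.
Substitute into dN/dt = 0: 0.834(1 - 12/16.3) = 0.0104C*.
The bracket is 0.264, giving C* = 0.22/0.0104 = 21.2.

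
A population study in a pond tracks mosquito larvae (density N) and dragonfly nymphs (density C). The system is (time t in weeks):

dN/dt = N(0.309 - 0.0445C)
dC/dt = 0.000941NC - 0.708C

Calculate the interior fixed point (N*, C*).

Set dC/dt = 0 with C > 0: 0.000941N - 0.708 = 0, so N* = 0.708/0.000941 = 752.
Set dN/dt = 0 with N > 0: 0.309 - 0.0445C = 0, so C* = 0.309/0.0445 = 6.94.

N* ≈ 752, C* ≈ 6.94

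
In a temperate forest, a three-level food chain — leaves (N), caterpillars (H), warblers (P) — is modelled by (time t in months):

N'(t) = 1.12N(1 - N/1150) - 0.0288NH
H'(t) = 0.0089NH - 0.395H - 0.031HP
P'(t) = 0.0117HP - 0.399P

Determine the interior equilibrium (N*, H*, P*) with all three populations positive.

From dP/dt = 0: 0.0117H* = 0.399, so H* = 34.1.
From dN/dt = 0: 1.12(1 - N*/1150) = 0.0288·34.1, giving N* = 1150·(1 - 0.877) = 142.
From dH/dt = 0: 0.0089·142 - 0.395 = 0.031P*, so P* = 0.865/0.031 = 27.9.

N* ≈ 142, H* ≈ 34.1, P* ≈ 27.9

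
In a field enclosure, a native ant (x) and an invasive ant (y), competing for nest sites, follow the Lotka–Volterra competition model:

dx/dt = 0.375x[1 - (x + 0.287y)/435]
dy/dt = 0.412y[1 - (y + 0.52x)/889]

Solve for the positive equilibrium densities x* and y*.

x* ≈ 211, y* ≈ 779

Setting both brackets to zero gives the nullclines x + 0.287y = 435 and 0.52x + y = 889.
Substituting y = 889 - 0.52x into the first: x(1 - 0.287·0.52) = 435 - 0.287·889.
So x* = 180/0.851 = 211, and then y* = 889 - 0.52·211 = 779.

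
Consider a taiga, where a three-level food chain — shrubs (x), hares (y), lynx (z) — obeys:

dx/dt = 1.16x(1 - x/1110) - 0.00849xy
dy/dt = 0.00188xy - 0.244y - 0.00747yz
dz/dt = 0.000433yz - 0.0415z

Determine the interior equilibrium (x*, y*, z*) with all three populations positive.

From dz/dt = 0: 0.000433y* = 0.0415, so y* = 95.8.
From dx/dt = 0: 1.16(1 - x*/1110) = 0.00849·95.8, giving x* = 1110·(1 - 0.701) = 331.
From dy/dt = 0: 0.00188·331 - 0.244 = 0.00747z*, so z* = 0.379/0.00747 = 50.7.

x* ≈ 331, y* ≈ 95.8, z* ≈ 50.7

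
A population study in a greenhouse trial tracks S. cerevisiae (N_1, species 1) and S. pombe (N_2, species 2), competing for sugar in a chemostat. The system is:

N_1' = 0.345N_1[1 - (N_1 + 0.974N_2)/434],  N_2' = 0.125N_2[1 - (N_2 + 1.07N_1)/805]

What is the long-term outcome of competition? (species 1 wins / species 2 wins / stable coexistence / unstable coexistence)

species 2 excludes species 1

Compare the nullcline intercepts: K1/α12 = 434/0.974 = 446 < K2 = 805; K2/α21 = 805/1.07 = 752 > K1 = 434.
Since the inequalities point opposite ways, species 2 can invade but species 1 cannot.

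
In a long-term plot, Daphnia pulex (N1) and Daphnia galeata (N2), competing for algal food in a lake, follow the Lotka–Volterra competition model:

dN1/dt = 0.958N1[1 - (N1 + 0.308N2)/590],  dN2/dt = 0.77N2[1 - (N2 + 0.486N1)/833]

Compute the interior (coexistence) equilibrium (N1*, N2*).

Setting both brackets to zero gives the nullclines N1 + 0.308N2 = 590 and 0.486N1 + N2 = 833.
Substituting N2 = 833 - 0.486N1 into the first: N1(1 - 0.308·0.486) = 590 - 0.308·833.
So N1* = 333/0.85 = 392, and then N2* = 833 - 0.486·392 = 642.

N1* ≈ 392, N2* ≈ 642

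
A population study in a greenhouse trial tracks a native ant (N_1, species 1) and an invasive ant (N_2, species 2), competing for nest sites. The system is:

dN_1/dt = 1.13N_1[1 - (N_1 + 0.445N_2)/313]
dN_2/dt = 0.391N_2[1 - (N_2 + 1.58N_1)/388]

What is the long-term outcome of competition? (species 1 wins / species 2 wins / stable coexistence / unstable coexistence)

Compare the nullcline intercepts: K1/α12 = 313/0.445 = 703 > K2 = 388; K2/α21 = 388/1.58 = 246 < K1 = 313.
Since the inequalities point opposite ways, species 1 can invade but species 2 cannot.

species 1 excludes species 2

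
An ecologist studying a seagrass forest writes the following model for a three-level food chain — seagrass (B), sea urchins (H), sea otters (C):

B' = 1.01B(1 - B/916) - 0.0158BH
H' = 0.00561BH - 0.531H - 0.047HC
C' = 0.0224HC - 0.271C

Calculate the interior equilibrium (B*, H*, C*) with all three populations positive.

From dC/dt = 0: 0.0224H* = 0.271, so H* = 12.1.
From dB/dt = 0: 1.01(1 - B*/916) = 0.0158·12.1, giving B* = 916·(1 - 0.189) = 743.
From dH/dt = 0: 0.00561·743 - 0.531 = 0.047C*, so C* = 3.64/0.047 = 77.3.

B* ≈ 743, H* ≈ 12.1, C* ≈ 77.3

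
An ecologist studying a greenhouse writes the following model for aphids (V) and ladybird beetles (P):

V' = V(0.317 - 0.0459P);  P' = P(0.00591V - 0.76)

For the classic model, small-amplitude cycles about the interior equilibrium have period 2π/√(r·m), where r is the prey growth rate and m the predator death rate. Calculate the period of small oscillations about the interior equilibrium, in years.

Here r = 0.317 and m = 0.76, so r·m = 0.241.
ω = √0.241 = 0.491 per year, hence T = 2π/ω ≈ 12.8 years.

T ≈ 12.8 years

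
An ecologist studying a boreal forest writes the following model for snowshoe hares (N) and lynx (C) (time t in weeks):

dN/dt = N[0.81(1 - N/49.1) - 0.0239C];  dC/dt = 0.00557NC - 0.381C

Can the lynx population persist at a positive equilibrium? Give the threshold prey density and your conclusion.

Threshold N = 68.4; K < 68.4, so no, the predator goes extinct.

The predator equation gives dC/dt > 0 only when N > 0.381/0.00557 = 68.4.
Without the predator, N → K = 49.1. Since 49.1 < 68.4, the predator cannot invade.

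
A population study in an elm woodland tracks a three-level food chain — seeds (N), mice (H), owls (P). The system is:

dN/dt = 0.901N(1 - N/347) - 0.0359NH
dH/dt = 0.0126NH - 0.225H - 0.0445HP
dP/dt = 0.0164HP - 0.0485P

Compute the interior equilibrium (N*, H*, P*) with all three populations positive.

N* ≈ 306, H* ≈ 2.96, P* ≈ 81.6

From dP/dt = 0: 0.0164H* = 0.0485, so H* = 2.96.
From dN/dt = 0: 0.901(1 - N*/347) = 0.0359·2.96, giving N* = 347·(1 - 0.118) = 306.
From dH/dt = 0: 0.0126·306 - 0.225 = 0.0445P*, so P* = 3.63/0.0445 = 81.6.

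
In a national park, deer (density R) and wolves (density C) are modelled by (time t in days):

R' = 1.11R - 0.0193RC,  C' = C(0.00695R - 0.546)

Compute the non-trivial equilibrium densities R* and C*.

R* ≈ 78.6, C* ≈ 57.5

Set dC/dt = 0 with C > 0: 0.00695R - 0.546 = 0, so R* = 0.546/0.00695 = 78.6.
Set dR/dt = 0 with R > 0: 1.11 - 0.0193C = 0, so C* = 1.11/0.0193 = 57.5.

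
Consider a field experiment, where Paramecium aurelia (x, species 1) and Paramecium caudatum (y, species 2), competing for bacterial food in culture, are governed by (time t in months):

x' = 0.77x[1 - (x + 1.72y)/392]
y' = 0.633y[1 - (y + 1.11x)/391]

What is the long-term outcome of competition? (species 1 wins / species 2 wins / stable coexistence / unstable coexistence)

unstable coexistence (outcome depends on initial conditions)

Compare the nullcline intercepts: K1/α12 = 392/1.72 = 228 < K2 = 391; K2/α21 = 391/1.11 = 352 < K1 = 392.
Since both are reversed, neither can invade when rare; the interior point is a saddle.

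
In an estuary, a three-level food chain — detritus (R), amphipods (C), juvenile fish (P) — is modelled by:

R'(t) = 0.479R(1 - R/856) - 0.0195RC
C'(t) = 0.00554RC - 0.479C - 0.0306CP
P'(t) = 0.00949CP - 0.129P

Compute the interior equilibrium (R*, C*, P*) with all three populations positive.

R* ≈ 382, C* ≈ 13.6, P* ≈ 53.6

From dP/dt = 0: 0.00949C* = 0.129, so C* = 13.6.
From dR/dt = 0: 0.479(1 - R*/856) = 0.0195·13.6, giving R* = 856·(1 - 0.553) = 382.
From dC/dt = 0: 0.00554·382 - 0.479 = 0.0306P*, so P* = 1.64/0.0306 = 53.6.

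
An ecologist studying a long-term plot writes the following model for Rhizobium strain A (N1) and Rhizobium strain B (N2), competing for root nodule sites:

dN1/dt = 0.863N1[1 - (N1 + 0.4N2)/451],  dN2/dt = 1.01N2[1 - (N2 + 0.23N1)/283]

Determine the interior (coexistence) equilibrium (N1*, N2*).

Setting both brackets to zero gives the nullclines N1 + 0.4N2 = 451 and 0.23N1 + N2 = 283.
Substituting N2 = 283 - 0.23N1 into the first: N1(1 - 0.4·0.23) = 451 - 0.4·283.
So N1* = 338/0.908 = 372, and then N2* = 283 - 0.23·372 = 197.

N1* ≈ 372, N2* ≈ 197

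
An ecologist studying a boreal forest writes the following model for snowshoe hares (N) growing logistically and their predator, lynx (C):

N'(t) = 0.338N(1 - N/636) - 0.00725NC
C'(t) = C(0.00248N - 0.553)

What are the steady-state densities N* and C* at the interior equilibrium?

N* ≈ 223, C* ≈ 30.3

From dC/dt = 0 with C > 0: 0.00248N* = 0.553, so N* = 223.
Substitute into dN/dt = 0: 0.338(1 - 223/636) = 0.00725C*.
The bracket is 0.649, giving C* = 0.219/0.00725 = 30.3.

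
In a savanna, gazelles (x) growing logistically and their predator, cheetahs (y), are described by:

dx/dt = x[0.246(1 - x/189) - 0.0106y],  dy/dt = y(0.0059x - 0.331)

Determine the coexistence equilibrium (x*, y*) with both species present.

From dy/dt = 0 with y > 0: 0.0059x* = 0.331, so x* = 56.1.
Substitute into dx/dt = 0: 0.246(1 - 56.1/189) = 0.0106y*.
The bracket is 0.703, giving y* = 0.173/0.0106 = 16.3.

x* ≈ 56.1, y* ≈ 16.3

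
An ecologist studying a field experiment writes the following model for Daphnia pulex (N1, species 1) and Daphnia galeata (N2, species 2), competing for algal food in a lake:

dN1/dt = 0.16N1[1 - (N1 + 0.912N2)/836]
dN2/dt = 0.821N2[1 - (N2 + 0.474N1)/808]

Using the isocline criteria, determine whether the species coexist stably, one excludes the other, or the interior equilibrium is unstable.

stable coexistence

Compare the nullcline intercepts: K1/α12 = 836/0.912 = 917 > K2 = 808; K2/α21 = 808/0.474 = 1700 > K1 = 836.
Since both inequalities hold, each species can invade when rare, so the interior equilibrium is stable.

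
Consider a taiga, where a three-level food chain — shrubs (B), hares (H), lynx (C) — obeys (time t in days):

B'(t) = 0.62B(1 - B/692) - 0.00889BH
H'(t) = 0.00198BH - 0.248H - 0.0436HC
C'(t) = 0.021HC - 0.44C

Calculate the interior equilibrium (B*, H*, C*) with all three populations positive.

B* ≈ 484, H* ≈ 21, C* ≈ 16.3

From dC/dt = 0: 0.021H* = 0.44, so H* = 21.
From dB/dt = 0: 0.62(1 - B*/692) = 0.00889·21, giving B* = 692·(1 - 0.3) = 484.
From dH/dt = 0: 0.00198·484 - 0.248 = 0.0436C*, so C* = 0.711/0.0436 = 16.3.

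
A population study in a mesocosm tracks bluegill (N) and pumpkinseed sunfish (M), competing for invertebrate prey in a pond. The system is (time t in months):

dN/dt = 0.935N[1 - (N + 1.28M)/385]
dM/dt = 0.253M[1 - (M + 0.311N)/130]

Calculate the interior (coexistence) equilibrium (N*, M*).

Setting both brackets to zero gives the nullclines N + 1.28M = 385 and 0.311N + M = 130.
Substituting M = 130 - 0.311N into the first: N(1 - 1.28·0.311) = 385 - 1.28·130.
So N* = 219/0.602 = 363, and then M* = 130 - 0.311·363 = 17.1.

N* ≈ 363, M* ≈ 17.1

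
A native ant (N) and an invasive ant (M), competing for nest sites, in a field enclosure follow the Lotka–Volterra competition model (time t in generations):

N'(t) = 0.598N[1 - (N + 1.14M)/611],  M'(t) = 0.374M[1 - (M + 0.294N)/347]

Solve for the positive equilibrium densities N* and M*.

Setting both brackets to zero gives the nullclines N + 1.14M = 611 and 0.294N + M = 347.
Substituting M = 347 - 0.294N into the first: N(1 - 1.14·0.294) = 611 - 1.14·347.
So N* = 215/0.665 = 324, and then M* = 347 - 0.294·324 = 252.

N* ≈ 324, M* ≈ 252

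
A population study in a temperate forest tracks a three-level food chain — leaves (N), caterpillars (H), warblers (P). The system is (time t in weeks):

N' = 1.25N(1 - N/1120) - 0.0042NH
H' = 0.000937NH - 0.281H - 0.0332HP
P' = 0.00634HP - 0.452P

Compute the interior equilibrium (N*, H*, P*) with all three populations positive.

N* ≈ 852, H* ≈ 71.3, P* ≈ 15.6

From dP/dt = 0: 0.00634H* = 0.452, so H* = 71.3.
From dN/dt = 0: 1.25(1 - N*/1120) = 0.0042·71.3, giving N* = 1120·(1 - 0.24) = 852.
From dH/dt = 0: 0.000937·852 - 0.281 = 0.0332P*, so P* = 0.517/0.0332 = 15.6.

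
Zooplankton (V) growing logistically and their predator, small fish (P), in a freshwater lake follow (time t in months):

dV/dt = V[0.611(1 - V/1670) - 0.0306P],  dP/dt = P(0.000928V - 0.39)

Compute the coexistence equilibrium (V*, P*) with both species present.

V* ≈ 420, P* ≈ 14.9

From dP/dt = 0 with P > 0: 0.000928V* = 0.39, so V* = 420.
Substitute into dV/dt = 0: 0.611(1 - 420/1670) = 0.0306P*.
The bracket is 0.748, giving P* = 0.457/0.0306 = 14.9.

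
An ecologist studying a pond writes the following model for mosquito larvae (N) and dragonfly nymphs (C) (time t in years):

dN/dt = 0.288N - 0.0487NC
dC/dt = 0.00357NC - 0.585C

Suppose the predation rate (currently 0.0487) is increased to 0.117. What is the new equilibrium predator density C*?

At the interior fixed point, setting dN/dt = 0 with N > 0 fixes C* = (prey growth rate)/(NC coefficient) — independent of the other coefficients.
With the change, C* = 0.288/0.117 = 2.46; it falls from 5.91.

C* ≈ 2.46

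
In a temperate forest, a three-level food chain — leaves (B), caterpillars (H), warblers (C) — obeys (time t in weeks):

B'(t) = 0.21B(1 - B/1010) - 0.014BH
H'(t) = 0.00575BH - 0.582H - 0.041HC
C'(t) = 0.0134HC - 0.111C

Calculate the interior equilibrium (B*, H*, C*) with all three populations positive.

From dC/dt = 0: 0.0134H* = 0.111, so H* = 8.28.
From dB/dt = 0: 0.21(1 - B*/1010) = 0.014·8.28, giving B* = 1010·(1 - 0.552) = 452.
From dH/dt = 0: 0.00575·452 - 0.582 = 0.041C*, so C* = 2.02/0.041 = 49.2.

B* ≈ 452, H* ≈ 8.28, C* ≈ 49.2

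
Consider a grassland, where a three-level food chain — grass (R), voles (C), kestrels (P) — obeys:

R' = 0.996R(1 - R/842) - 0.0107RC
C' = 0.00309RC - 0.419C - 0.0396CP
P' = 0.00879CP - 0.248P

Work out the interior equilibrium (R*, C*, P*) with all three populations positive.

From dP/dt = 0: 0.00879C* = 0.248, so C* = 28.2.
From dR/dt = 0: 0.996(1 - R*/842) = 0.0107·28.2, giving R* = 842·(1 - 0.303) = 587.
From dC/dt = 0: 0.00309·587 - 0.419 = 0.0396P*, so P* = 1.39/0.0396 = 35.2.

R* ≈ 587, C* ≈ 28.2, P* ≈ 35.2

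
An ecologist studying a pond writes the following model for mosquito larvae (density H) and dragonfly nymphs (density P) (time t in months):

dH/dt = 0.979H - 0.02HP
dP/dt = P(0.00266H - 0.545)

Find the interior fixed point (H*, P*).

Set dP/dt = 0 with P > 0: 0.00266H - 0.545 = 0, so H* = 0.545/0.00266 = 205.
Set dH/dt = 0 with H > 0: 0.979 - 0.02P = 0, so P* = 0.979/0.02 = 48.9.

H* ≈ 205, P* ≈ 48.9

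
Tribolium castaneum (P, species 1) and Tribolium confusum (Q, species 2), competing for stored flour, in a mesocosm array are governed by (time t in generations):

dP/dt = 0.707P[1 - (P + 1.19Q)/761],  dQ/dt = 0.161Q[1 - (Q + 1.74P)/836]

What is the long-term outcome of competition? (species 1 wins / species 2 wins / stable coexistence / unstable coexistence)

Compare the nullcline intercepts: K1/α12 = 761/1.19 = 639 < K2 = 836; K2/α21 = 836/1.74 = 480 < K1 = 761.
Since both are reversed, neither can invade when rare; the interior point is a saddle.

unstable coexistence (outcome depends on initial conditions)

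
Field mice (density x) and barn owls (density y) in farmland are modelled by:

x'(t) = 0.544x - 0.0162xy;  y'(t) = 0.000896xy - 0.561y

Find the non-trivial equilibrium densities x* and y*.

Set dy/dt = 0 with y > 0: 0.000896x - 0.561 = 0, so x* = 0.561/0.000896 = 626.
Set dx/dt = 0 with x > 0: 0.544 - 0.0162y = 0, so y* = 0.544/0.0162 = 33.6.

x* ≈ 626, y* ≈ 33.6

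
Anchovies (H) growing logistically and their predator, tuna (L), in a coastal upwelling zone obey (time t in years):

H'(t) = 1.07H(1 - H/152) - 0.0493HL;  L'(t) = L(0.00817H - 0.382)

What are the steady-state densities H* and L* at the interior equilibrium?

H* ≈ 46.8, L* ≈ 15

From dL/dt = 0 with L > 0: 0.00817H* = 0.382, so H* = 46.8.
Substitute into dH/dt = 0: 1.07(1 - 46.8/152) = 0.0493L*.
The bracket is 0.692, giving L* = 0.741/0.0493 = 15.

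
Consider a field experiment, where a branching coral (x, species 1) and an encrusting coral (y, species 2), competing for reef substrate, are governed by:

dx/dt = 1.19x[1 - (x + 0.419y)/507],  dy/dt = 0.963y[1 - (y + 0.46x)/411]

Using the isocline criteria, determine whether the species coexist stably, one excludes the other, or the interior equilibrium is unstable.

stable coexistence

Compare the nullcline intercepts: K1/α12 = 507/0.419 = 1210 > K2 = 411; K2/α21 = 411/0.46 = 893 > K1 = 507.
Since both inequalities hold, each species can invade when rare, so the interior equilibrium is stable.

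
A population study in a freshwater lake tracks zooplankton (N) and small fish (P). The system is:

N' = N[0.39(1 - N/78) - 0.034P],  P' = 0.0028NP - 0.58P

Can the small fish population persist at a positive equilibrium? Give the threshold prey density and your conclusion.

The predator equation gives dP/dt > 0 only when N > 0.58/0.0028 = 207.
Without the predator, N → K = 78. Since 78 < 207, the predator cannot invade.

Threshold N = 207; K < 207, so no, the predator goes extinct.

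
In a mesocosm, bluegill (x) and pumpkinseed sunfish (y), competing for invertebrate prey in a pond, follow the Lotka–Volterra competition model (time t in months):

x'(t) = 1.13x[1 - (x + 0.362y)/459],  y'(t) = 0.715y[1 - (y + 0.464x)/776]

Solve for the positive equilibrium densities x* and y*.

x* ≈ 214, y* ≈ 677

Setting both brackets to zero gives the nullclines x + 0.362y = 459 and 0.464x + y = 776.
Substituting y = 776 - 0.464x into the first: x(1 - 0.362·0.464) = 459 - 0.362·776.
So x* = 178/0.832 = 214, and then y* = 776 - 0.464·214 = 677.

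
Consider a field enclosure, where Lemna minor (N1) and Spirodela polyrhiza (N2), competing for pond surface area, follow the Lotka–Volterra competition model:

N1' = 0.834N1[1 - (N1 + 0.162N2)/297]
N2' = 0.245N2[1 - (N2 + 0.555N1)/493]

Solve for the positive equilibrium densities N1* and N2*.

N1* ≈ 239, N2* ≈ 361

Setting both brackets to zero gives the nullclines N1 + 0.162N2 = 297 and 0.555N1 + N2 = 493.
Substituting N2 = 493 - 0.555N1 into the first: N1(1 - 0.162·0.555) = 297 - 0.162·493.
So N1* = 217/0.91 = 239, and then N2* = 493 - 0.555·239 = 361.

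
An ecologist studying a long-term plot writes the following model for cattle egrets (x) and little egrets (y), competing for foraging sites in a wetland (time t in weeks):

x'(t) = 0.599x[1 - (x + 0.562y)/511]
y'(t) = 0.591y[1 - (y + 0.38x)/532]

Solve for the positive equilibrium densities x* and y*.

x* ≈ 270, y* ≈ 430

Setting both brackets to zero gives the nullclines x + 0.562y = 511 and 0.38x + y = 532.
Substituting y = 532 - 0.38x into the first: x(1 - 0.562·0.38) = 511 - 0.562·532.
So x* = 212/0.786 = 270, and then y* = 532 - 0.38·270 = 430.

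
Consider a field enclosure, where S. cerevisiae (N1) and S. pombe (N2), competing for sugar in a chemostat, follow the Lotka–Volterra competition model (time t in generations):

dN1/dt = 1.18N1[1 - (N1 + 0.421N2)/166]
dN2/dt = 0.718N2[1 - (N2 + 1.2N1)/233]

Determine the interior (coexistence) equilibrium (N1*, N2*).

N1* ≈ 137, N2* ≈ 68.3

Setting both brackets to zero gives the nullclines N1 + 0.421N2 = 166 and 1.2N1 + N2 = 233.
Substituting N2 = 233 - 1.2N1 into the first: N1(1 - 0.421·1.2) = 166 - 0.421·233.
So N1* = 67.9/0.495 = 137, and then N2* = 233 - 1.2·137 = 68.3.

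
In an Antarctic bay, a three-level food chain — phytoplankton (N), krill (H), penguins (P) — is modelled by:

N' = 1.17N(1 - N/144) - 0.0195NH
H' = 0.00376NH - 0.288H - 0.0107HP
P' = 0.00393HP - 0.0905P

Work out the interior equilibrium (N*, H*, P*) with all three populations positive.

N* ≈ 88.7, H* ≈ 23, P* ≈ 4.26

From dP/dt = 0: 0.00393H* = 0.0905, so H* = 23.
From dN/dt = 0: 1.17(1 - N*/144) = 0.0195·23, giving N* = 144·(1 - 0.384) = 88.7.
From dH/dt = 0: 0.00376·88.7 - 0.288 = 0.0107P*, so P* = 0.0456/0.0107 = 4.26.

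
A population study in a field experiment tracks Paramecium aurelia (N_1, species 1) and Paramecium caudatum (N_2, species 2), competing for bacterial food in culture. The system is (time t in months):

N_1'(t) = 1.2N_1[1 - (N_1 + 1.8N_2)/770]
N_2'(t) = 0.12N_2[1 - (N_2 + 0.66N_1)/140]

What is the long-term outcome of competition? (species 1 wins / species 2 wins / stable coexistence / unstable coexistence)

species 1 excludes species 2

Compare the nullcline intercepts: K1/α12 = 770/1.8 = 428 > K2 = 140; K2/α21 = 140/0.66 = 212 < K1 = 770.
Since the inequalities point opposite ways, species 1 can invade but species 2 cannot.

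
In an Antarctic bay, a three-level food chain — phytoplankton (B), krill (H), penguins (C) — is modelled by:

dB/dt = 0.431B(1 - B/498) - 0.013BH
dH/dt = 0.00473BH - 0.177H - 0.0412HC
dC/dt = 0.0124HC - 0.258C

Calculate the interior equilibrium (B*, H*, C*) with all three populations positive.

From dC/dt = 0: 0.0124H* = 0.258, so H* = 20.8.
From dB/dt = 0: 0.431(1 - B*/498) = 0.013·20.8, giving B* = 498·(1 - 0.628) = 185.
From dH/dt = 0: 0.00473·185 - 0.177 = 0.0412C*, so C* = 0.7/0.0412 = 17.

B* ≈ 185, H* ≈ 20.8, C* ≈ 17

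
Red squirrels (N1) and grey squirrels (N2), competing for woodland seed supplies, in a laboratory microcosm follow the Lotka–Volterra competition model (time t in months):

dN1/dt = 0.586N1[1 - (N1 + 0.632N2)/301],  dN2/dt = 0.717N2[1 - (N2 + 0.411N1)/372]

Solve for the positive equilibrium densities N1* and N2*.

Setting both brackets to zero gives the nullclines N1 + 0.632N2 = 301 and 0.411N1 + N2 = 372.
Substituting N2 = 372 - 0.411N1 into the first: N1(1 - 0.632·0.411) = 301 - 0.632·372.
So N1* = 65.9/0.74 = 89, and then N2* = 372 - 0.411·89 = 335.

N1* ≈ 89, N2* ≈ 335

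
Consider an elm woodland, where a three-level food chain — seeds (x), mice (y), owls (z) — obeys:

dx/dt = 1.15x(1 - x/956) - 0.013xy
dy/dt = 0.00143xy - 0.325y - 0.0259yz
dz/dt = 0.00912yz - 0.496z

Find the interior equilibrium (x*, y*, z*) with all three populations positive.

x* ≈ 368, y* ≈ 54.4, z* ≈ 7.78

From dz/dt = 0: 0.00912y* = 0.496, so y* = 54.4.
From dx/dt = 0: 1.15(1 - x*/956) = 0.013·54.4, giving x* = 956·(1 - 0.615) = 368.
From dy/dt = 0: 0.00143·368 - 0.325 = 0.0259z*, so z* = 0.202/0.0259 = 7.78.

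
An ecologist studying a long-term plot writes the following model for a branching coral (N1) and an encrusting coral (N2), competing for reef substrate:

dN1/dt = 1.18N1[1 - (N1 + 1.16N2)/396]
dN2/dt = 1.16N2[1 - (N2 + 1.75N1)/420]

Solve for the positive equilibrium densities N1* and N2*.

N1* ≈ 88.5, N2* ≈ 265

Setting both brackets to zero gives the nullclines N1 + 1.16N2 = 396 and 1.75N1 + N2 = 420.
Substituting N2 = 420 - 1.75N1 into the first: N1(1 - 1.16·1.75) = 396 - 1.16·420.
So N1* = -91.2/-1.03 = 88.5, and then N2* = 420 - 1.75·88.5 = 265.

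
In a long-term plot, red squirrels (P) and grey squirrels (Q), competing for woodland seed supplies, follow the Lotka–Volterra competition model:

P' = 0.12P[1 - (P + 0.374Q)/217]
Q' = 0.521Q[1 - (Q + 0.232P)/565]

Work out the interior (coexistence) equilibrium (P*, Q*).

Setting both brackets to zero gives the nullclines P + 0.374Q = 217 and 0.232P + Q = 565.
Substituting Q = 565 - 0.232P into the first: P(1 - 0.374·0.232) = 217 - 0.374·565.
So P* = 5.69/0.913 = 6.23, and then Q* = 565 - 0.232·6.23 = 564.

P* ≈ 6.23, Q* ≈ 564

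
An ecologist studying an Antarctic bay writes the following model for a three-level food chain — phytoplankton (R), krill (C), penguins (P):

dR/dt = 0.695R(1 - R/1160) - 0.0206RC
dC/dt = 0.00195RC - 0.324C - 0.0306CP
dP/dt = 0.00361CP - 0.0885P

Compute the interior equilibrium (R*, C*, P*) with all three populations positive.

R* ≈ 317, C* ≈ 24.5, P* ≈ 9.62

From dP/dt = 0: 0.00361C* = 0.0885, so C* = 24.5.
From dR/dt = 0: 0.695(1 - R*/1160) = 0.0206·24.5, giving R* = 1160·(1 - 0.727) = 317.
From dC/dt = 0: 0.00195·317 - 0.324 = 0.0306P*, so P* = 0.294/0.0306 = 9.62.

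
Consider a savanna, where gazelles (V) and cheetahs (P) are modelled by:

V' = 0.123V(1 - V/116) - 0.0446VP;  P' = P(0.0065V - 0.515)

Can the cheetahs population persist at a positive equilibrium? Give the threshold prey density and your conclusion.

Threshold V = 79.2; K > 79.2, so yes, the predator persists.

The predator equation gives dP/dt > 0 only when V > 0.515/0.0065 = 79.2.
Without the predator, V → K = 116. Since 116 > 79.2, the predator can invade and persist.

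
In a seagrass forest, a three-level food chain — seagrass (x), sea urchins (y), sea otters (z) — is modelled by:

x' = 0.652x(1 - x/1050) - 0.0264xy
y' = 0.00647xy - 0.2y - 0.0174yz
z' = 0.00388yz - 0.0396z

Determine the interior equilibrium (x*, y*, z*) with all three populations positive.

From dz/dt = 0: 0.00388y* = 0.0396, so y* = 10.2.
From dx/dt = 0: 0.652(1 - x*/1050) = 0.0264·10.2, giving x* = 1050·(1 - 0.413) = 616.
From dy/dt = 0: 0.00647·616 - 0.2 = 0.0174z*, so z* = 3.79/0.0174 = 218.

x* ≈ 616, y* ≈ 10.2, z* ≈ 218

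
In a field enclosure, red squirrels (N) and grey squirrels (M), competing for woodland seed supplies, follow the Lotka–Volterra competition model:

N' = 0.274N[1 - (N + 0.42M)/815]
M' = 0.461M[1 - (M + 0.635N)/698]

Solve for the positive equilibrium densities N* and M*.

N* ≈ 712, M* ≈ 246

Setting both brackets to zero gives the nullclines N + 0.42M = 815 and 0.635N + M = 698.
Substituting M = 698 - 0.635N into the first: N(1 - 0.42·0.635) = 815 - 0.42·698.
So N* = 522/0.733 = 712, and then M* = 698 - 0.635·712 = 246.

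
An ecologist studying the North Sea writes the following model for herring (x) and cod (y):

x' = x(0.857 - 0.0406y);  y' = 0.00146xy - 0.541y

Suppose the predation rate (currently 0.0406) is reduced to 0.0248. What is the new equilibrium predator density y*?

y* ≈ 34.6

At the interior fixed point, setting dx/dt = 0 with x > 0 fixes y* = (prey growth rate)/(xy coefficient) — independent of the other coefficients.
With the change, y* = 0.857/0.0248 = 34.6; it rises from 21.1.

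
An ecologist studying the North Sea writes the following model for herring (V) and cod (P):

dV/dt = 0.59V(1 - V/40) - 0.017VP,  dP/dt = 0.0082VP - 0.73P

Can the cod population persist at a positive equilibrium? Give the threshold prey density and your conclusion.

Threshold V = 89; K < 89, so no, the predator goes extinct.

The predator equation gives dP/dt > 0 only when V > 0.73/0.0082 = 89.
Without the predator, V → K = 40. Since 40 < 89, the predator cannot invade.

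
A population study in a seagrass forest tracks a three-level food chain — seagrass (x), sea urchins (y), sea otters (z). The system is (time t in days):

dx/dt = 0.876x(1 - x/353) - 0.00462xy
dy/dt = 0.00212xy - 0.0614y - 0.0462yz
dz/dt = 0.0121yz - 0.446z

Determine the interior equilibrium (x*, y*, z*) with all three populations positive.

x* ≈ 284, y* ≈ 36.9, z* ≈ 11.7

From dz/dt = 0: 0.0121y* = 0.446, so y* = 36.9.
From dx/dt = 0: 0.876(1 - x*/353) = 0.00462·36.9, giving x* = 353·(1 - 0.194) = 284.
From dy/dt = 0: 0.00212·284 - 0.0614 = 0.0462z*, so z* = 0.541/0.0462 = 11.7.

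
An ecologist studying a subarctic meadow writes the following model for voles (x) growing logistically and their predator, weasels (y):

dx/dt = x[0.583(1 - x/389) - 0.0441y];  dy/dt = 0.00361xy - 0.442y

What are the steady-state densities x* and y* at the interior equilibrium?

x* ≈ 122, y* ≈ 9.06

From dy/dt = 0 with y > 0: 0.00361x* = 0.442, so x* = 122.
Substitute into dx/dt = 0: 0.583(1 - 122/389) = 0.0441y*.
The bracket is 0.685, giving y* = 0.4/0.0441 = 9.06.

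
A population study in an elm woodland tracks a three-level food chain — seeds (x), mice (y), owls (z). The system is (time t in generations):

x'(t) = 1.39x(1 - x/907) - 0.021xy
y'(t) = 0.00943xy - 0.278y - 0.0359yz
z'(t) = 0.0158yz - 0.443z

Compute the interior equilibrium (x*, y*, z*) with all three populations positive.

From dz/dt = 0: 0.0158y* = 0.443, so y* = 28.
From dx/dt = 0: 1.39(1 - x*/907) = 0.021·28, giving x* = 907·(1 - 0.424) = 523.
From dy/dt = 0: 0.00943·523 - 0.278 = 0.0359z*, so z* = 4.65/0.0359 = 130.

x* ≈ 523, y* ≈ 28, z* ≈ 130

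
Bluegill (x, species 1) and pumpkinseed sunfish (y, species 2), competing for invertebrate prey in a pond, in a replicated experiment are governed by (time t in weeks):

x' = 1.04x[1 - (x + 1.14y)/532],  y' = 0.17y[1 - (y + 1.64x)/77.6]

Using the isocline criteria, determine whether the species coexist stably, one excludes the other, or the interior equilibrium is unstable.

species 1 excludes species 2

Compare the nullcline intercepts: K1/α12 = 532/1.14 = 467 > K2 = 77.6; K2/α21 = 77.6/1.64 = 47.3 < K1 = 532.
Since the inequalities point opposite ways, species 1 can invade but species 2 cannot.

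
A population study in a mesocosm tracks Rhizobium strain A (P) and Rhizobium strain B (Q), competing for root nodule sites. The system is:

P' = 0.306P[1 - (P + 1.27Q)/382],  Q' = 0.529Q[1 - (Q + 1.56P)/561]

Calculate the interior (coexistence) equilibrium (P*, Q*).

Setting both brackets to zero gives the nullclines P + 1.27Q = 382 and 1.56P + Q = 561.
Substituting Q = 561 - 1.56P into the first: P(1 - 1.27·1.56) = 382 - 1.27·561.
So P* = -330/-0.981 = 337, and then Q* = 561 - 1.56·337 = 35.6.

P* ≈ 337, Q* ≈ 35.6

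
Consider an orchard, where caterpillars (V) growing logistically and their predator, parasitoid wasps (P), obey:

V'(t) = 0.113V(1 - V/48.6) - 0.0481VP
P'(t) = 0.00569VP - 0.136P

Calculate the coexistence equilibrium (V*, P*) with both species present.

V* ≈ 23.9, P* ≈ 1.19

From dP/dt = 0 with P > 0: 0.00569V* = 0.136, so V* = 23.9.
Substitute into dV/dt = 0: 0.113(1 - 23.9/48.6) = 0.0481P*.
The bracket is 0.508, giving P* = 0.0574/0.0481 = 1.19.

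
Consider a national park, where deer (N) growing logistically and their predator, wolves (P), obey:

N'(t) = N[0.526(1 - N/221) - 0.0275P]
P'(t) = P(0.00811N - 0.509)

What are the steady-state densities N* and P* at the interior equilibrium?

From dP/dt = 0 with P > 0: 0.00811N* = 0.509, so N* = 62.8.
Substitute into dN/dt = 0: 0.526(1 - 62.8/221) = 0.0275P*.
The bracket is 0.716, giving P* = 0.377/0.0275 = 13.7.

N* ≈ 62.8, P* ≈ 13.7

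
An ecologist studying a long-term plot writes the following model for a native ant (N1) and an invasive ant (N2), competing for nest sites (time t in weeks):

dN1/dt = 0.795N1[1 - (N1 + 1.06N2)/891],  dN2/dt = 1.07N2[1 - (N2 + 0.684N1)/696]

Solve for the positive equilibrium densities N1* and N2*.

Setting both brackets to zero gives the nullclines N1 + 1.06N2 = 891 and 0.684N1 + N2 = 696.
Substituting N2 = 696 - 0.684N1 into the first: N1(1 - 1.06·0.684) = 891 - 1.06·696.
So N1* = 153/0.275 = 557, and then N2* = 696 - 0.684·557 = 315.

N1* ≈ 557, N2* ≈ 315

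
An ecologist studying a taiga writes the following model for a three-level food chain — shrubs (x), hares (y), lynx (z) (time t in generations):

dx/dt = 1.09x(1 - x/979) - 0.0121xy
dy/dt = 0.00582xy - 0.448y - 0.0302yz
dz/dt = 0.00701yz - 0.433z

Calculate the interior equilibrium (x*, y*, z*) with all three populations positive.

From dz/dt = 0: 0.00701y* = 0.433, so y* = 61.8.
From dx/dt = 0: 1.09(1 - x*/979) = 0.0121·61.8, giving x* = 979·(1 - 0.686) = 308.
From dy/dt = 0: 0.00582·308 - 0.448 = 0.0302z*, so z* = 1.34/0.0302 = 44.5.

x* ≈ 308, y* ≈ 61.8, z* ≈ 44.5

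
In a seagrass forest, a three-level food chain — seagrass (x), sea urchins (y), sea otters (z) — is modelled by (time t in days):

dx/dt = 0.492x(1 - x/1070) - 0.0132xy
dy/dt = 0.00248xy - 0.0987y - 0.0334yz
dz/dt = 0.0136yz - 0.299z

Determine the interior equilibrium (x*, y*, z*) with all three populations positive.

From dz/dt = 0: 0.0136y* = 0.299, so y* = 22.
From dx/dt = 0: 0.492(1 - x*/1070) = 0.0132·22, giving x* = 1070·(1 - 0.59) = 439.
From dy/dt = 0: 0.00248·439 - 0.0987 = 0.0334z*, so z* = 0.99/0.0334 = 29.6.

x* ≈ 439, y* ≈ 22, z* ≈ 29.6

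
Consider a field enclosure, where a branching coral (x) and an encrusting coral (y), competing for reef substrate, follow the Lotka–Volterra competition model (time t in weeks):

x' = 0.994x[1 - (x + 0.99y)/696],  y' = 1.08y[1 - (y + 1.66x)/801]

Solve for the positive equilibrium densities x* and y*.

x* ≈ 151, y* ≈ 551

Setting both brackets to zero gives the nullclines x + 0.99y = 696 and 1.66x + y = 801.
Substituting y = 801 - 1.66x into the first: x(1 - 0.99·1.66) = 696 - 0.99·801.
So x* = -97/-0.643 = 151, and then y* = 801 - 1.66·151 = 551.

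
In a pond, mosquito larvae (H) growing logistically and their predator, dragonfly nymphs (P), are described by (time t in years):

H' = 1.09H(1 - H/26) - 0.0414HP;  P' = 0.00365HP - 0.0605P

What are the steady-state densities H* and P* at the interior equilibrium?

From dP/dt = 0 with P > 0: 0.00365H* = 0.0605, so H* = 16.6.
Substitute into dH/dt = 0: 1.09(1 - 16.6/26) = 0.0414P*.
The bracket is 0.362, giving P* = 0.395/0.0414 = 9.54.

H* ≈ 16.6, P* ≈ 9.54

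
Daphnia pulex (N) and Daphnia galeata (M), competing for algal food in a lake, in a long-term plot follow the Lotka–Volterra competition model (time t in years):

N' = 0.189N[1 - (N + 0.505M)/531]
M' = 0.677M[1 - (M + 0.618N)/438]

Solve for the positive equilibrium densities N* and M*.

N* ≈ 450, M* ≈ 160

Setting both brackets to zero gives the nullclines N + 0.505M = 531 and 0.618N + M = 438.
Substituting M = 438 - 0.618N into the first: N(1 - 0.505·0.618) = 531 - 0.505·438.
So N* = 310/0.688 = 450, and then M* = 438 - 0.618·450 = 160.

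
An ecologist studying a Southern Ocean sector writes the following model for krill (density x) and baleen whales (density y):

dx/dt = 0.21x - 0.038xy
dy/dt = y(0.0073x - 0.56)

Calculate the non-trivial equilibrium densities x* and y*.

Set dy/dt = 0 with y > 0: 0.0073x - 0.56 = 0, so x* = 0.56/0.0073 = 76.7.
Set dx/dt = 0 with x > 0: 0.21 - 0.038y = 0, so y* = 0.21/0.038 = 5.53.

x* ≈ 76.7, y* ≈ 5.53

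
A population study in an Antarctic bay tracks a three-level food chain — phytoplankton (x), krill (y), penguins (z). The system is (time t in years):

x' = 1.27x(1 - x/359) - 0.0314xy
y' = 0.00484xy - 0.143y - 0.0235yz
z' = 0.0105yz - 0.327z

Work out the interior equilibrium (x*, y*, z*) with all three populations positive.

x* ≈ 82.6, y* ≈ 31.1, z* ≈ 10.9

From dz/dt = 0: 0.0105y* = 0.327, so y* = 31.1.
From dx/dt = 0: 1.27(1 - x*/359) = 0.0314·31.1, giving x* = 359·(1 - 0.77) = 82.6.
From dy/dt = 0: 0.00484·82.6 - 0.143 = 0.0235z*, so z* = 0.257/0.0235 = 10.9.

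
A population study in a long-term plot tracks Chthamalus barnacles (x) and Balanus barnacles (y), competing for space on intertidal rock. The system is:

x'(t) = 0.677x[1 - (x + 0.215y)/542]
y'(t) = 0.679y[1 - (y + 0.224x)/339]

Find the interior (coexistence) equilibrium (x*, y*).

Setting both brackets to zero gives the nullclines x + 0.215y = 542 and 0.224x + y = 339.
Substituting y = 339 - 0.224x into the first: x(1 - 0.215·0.224) = 542 - 0.215·339.
So x* = 469/0.952 = 493, and then y* = 339 - 0.224·493 = 229.

x* ≈ 493, y* ≈ 229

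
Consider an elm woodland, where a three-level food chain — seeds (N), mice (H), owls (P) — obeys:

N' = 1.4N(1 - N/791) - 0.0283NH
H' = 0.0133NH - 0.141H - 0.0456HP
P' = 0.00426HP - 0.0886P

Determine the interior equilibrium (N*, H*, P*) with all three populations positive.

From dP/dt = 0: 0.00426H* = 0.0886, so H* = 20.8.
From dN/dt = 0: 1.4(1 - N*/791) = 0.0283·20.8, giving N* = 791·(1 - 0.42) = 458.
From dH/dt = 0: 0.0133·458 - 0.141 = 0.0456P*, so P* = 5.96/0.0456 = 131.

N* ≈ 458, H* ≈ 20.8, P* ≈ 131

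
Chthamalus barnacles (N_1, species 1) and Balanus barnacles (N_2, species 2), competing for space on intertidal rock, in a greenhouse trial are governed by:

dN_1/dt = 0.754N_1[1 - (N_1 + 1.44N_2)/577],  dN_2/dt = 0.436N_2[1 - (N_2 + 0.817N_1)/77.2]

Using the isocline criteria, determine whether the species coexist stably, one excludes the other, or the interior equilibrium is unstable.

Compare the nullcline intercepts: K1/α12 = 577/1.44 = 401 > K2 = 77.2; K2/α21 = 77.2/0.817 = 94.5 < K1 = 577.
Since the inequalities point opposite ways, species 1 can invade but species 2 cannot.

species 1 excludes species 2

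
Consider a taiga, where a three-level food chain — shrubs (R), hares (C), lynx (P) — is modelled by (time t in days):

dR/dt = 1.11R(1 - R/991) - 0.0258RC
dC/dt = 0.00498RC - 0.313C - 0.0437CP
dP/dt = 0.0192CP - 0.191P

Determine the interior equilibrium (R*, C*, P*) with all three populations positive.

From dP/dt = 0: 0.0192C* = 0.191, so C* = 9.95.
From dR/dt = 0: 1.11(1 - R*/991) = 0.0258·9.95, giving R* = 991·(1 - 0.231) = 762.
From dC/dt = 0: 0.00498·762 - 0.313 = 0.0437P*, so P* = 3.48/0.0437 = 79.7.

R* ≈ 762, C* ≈ 9.95, P* ≈ 79.7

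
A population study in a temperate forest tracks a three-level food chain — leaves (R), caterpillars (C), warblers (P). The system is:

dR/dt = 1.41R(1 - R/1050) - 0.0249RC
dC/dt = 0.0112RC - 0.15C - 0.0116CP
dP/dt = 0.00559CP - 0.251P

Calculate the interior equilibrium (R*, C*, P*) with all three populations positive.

R* ≈ 217, C* ≈ 44.9, P* ≈ 197

From dP/dt = 0: 0.00559C* = 0.251, so C* = 44.9.
From dR/dt = 0: 1.41(1 - R*/1050) = 0.0249·44.9, giving R* = 1050·(1 - 0.793) = 217.
From dC/dt = 0: 0.0112·217 - 0.15 = 0.0116P*, so P* = 2.28/0.0116 = 197.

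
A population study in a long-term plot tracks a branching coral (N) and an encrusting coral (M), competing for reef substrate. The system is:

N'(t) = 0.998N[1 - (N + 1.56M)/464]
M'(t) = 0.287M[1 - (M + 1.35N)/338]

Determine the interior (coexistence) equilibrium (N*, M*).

Setting both brackets to zero gives the nullclines N + 1.56M = 464 and 1.35N + M = 338.
Substituting M = 338 - 1.35N into the first: N(1 - 1.56·1.35) = 464 - 1.56·338.
So N* = -63.3/-1.11 = 57.2, and then M* = 338 - 1.35·57.2 = 261.

N* ≈ 57.2, M* ≈ 261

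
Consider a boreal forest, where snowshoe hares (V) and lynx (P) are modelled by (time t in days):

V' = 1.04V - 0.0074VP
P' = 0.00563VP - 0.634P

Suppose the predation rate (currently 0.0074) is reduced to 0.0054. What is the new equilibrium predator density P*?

P* ≈ 193

At the interior fixed point, setting dV/dt = 0 with V > 0 fixes P* = (prey growth rate)/(VP coefficient) — independent of the other coefficients.
With the change, P* = 1.04/0.0054 = 193; it rises from 141.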